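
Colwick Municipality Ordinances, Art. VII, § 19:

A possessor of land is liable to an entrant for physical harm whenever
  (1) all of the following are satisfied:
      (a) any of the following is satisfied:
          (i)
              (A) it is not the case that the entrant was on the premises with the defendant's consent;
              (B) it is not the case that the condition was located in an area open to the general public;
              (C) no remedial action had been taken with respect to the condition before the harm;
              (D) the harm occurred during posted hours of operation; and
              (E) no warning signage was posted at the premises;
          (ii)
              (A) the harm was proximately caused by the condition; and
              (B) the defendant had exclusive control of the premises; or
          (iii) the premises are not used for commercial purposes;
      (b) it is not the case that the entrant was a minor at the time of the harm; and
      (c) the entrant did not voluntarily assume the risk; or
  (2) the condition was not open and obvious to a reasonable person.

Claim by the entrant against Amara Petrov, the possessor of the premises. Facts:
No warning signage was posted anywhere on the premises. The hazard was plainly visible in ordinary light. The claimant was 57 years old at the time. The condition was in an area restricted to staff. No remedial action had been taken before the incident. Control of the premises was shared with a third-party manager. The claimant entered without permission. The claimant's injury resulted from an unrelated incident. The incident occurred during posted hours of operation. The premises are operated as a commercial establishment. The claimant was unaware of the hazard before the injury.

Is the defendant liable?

(A) not (consent to enter) — satisfied.
(B) not (public area) — satisfied.
(C) no remedial action — met.
(D) during posted hours — met.
(E) no signage posted — holds.
(i) = T AND T AND T AND T AND T = true.
(A) proximate cause — not met.
(B) exclusive control — not met.
(ii) = F AND F = false.
(iii) not (commercial use) — not satisfied.
(a) = T OR F OR F = true.
(b) not (entrant a minor) — holds.
(c) no assumed risk — holds.
So (1) is satisfied (T AND T AND T).
(2) not open/obvious — not satisfied.
Overall: T OR F → true.

Yes — liable.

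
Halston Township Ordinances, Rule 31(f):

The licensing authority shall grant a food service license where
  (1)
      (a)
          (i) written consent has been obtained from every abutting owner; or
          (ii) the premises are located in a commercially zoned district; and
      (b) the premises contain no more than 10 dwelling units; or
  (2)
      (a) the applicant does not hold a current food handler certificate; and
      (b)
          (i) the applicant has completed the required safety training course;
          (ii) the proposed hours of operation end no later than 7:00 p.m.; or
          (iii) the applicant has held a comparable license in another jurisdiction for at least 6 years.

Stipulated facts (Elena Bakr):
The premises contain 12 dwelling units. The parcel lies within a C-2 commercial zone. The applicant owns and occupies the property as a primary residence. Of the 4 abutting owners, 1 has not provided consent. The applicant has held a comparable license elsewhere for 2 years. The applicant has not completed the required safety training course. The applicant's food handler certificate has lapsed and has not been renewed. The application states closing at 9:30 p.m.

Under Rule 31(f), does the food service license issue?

(i) all abutters consent — fails.
(ii) commercially zoned — met.
So (a) is satisfied (F OR T).
(b) ≤ 10 units — fails.
So (1) is not satisfied (T AND F).
(a) not (food handler cert.) — holds.
(i) safety training — not met.
(ii) closes by 7 p.m. — fails.
(iii) prior license ≥ 6 yr — not satisfied.
So (b) is not satisfied (F OR F OR F).
(2) = T AND F = false.
Overall = F OR F = false.

No — denied.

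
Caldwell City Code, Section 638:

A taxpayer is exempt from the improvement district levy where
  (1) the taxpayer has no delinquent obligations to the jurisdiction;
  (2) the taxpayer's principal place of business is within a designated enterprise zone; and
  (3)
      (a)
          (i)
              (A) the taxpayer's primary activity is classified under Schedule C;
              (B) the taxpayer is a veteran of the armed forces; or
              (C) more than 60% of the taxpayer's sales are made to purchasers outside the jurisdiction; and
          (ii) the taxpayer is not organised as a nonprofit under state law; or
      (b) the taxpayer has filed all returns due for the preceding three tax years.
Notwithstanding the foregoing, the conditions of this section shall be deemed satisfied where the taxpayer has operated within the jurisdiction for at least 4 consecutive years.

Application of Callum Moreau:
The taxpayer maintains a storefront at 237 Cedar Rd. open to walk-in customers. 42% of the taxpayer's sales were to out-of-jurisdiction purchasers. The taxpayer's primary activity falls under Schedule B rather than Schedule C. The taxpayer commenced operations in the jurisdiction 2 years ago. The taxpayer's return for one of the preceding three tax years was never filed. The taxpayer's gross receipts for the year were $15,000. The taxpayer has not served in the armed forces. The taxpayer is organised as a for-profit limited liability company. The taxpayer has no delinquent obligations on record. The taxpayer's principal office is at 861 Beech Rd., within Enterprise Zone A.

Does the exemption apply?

No — not exempt.

(1) no delinquency — satisfied.
(2) in enterprise zone — met.
(A) Schedule C activity — not satisfied.
(B) veteran — not satisfied.
(C) >60% out-of-jur. sales — not met.
So (i) is not satisfied (F OR F OR F).
(ii) not (nonprofit) — holds.
So (a) is not satisfied (F AND T).
(b) returns current — fails.
So (3) is not satisfied (F OR F).
Overall: T AND T AND F → false.
Exception (≥ 4 yrs in jurisdiction) — not satisfied.
Result: main false OR exception false → false.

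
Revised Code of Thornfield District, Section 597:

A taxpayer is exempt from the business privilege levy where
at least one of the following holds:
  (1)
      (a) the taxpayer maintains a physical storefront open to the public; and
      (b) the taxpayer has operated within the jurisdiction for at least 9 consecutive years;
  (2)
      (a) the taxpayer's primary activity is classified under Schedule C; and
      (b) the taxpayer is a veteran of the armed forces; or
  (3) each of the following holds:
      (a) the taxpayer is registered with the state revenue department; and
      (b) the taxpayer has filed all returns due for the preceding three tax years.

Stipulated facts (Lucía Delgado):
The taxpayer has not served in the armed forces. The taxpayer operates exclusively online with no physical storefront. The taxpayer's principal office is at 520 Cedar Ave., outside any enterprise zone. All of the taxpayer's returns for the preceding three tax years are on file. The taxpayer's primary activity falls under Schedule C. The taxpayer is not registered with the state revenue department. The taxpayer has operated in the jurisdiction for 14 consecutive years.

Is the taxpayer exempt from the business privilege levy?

(a) has storefront — not met.
(b) ≥ 9 yrs in jurisdiction — holds.
(1): F AND T → false.
(a) Schedule C activity — holds.
(b) veteran — not met.
(2): T AND F → false.
(a) state-registered — fails.
(b) returns current — satisfied.
(3): F AND T → false.
So Overall is not satisfied (F OR F OR F).

No — not exempt.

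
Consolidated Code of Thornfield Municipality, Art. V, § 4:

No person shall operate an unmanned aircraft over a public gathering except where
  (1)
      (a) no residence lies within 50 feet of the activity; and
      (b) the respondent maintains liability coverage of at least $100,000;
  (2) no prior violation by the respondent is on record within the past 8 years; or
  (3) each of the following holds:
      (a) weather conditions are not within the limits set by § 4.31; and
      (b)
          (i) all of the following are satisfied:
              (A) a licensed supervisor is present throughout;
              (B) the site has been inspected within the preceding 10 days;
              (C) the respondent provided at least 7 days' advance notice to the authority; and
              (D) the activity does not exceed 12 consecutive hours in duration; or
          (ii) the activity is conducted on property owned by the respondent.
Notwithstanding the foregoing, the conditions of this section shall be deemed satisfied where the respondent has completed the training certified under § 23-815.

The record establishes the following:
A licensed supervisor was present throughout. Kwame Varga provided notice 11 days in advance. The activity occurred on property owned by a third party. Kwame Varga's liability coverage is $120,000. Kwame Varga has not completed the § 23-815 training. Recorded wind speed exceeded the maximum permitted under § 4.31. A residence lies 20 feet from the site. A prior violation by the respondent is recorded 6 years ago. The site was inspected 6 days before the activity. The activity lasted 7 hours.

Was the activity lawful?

Yes — lawful.

(a) no residence in 50 ft — not satisfied.
(b) coverage ≥ $100,000 — satisfied.
(1): F AND T → false.
(2) no prior violation — fails.
(a) not (weather ok) — met.
(A) supervisor present — holds.
(B) site inspected — holds.
(C) ≥7 days' notice — holds.
(D) ≤ 12 hrs duration — satisfied.
(i) = T AND T AND T AND T = true.
(ii) own property — not satisfied.
(b): T OR F → true.
(3) = T AND T = true.
So Overall is satisfied (F OR F OR T).
Exception (training certified) — not satisfied.
Result: main true OR exception false → true.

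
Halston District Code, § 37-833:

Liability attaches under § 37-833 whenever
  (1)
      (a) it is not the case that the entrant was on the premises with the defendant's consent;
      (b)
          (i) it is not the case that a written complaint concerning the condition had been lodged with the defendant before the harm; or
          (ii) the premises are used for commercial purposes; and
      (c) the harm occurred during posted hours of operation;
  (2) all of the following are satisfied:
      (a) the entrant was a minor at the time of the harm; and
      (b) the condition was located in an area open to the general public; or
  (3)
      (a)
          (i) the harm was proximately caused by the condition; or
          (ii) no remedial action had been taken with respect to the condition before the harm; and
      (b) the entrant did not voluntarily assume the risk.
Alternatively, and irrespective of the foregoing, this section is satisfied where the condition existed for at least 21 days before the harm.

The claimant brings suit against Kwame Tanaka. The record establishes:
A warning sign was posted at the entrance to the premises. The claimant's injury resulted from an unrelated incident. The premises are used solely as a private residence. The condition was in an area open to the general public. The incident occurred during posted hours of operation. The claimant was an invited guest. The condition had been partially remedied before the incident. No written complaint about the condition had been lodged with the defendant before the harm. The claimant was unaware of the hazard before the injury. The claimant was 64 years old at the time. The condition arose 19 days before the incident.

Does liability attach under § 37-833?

(a) not (consent to enter) — fails.
(i) not (complaint lodged) — satisfied.
(ii) commercial use — not met.
(b): T OR F → true.
(c) during posted hours — holds.
(1) = F AND T AND T = false.
(a) entrant a minor — not satisfied.
(b) public area — holds.
(2): F AND T → false.
(i) proximate cause — fails.
(ii) no remedial action — fails.
(a) = F OR F = false.
(b) no assumed risk — satisfied.
(3) = F AND T = false.
Overall: F OR F OR F → false.
Exception (condition ≥21 days old) — not satisfied.
Result: main false OR exception false → false.

No — not liable.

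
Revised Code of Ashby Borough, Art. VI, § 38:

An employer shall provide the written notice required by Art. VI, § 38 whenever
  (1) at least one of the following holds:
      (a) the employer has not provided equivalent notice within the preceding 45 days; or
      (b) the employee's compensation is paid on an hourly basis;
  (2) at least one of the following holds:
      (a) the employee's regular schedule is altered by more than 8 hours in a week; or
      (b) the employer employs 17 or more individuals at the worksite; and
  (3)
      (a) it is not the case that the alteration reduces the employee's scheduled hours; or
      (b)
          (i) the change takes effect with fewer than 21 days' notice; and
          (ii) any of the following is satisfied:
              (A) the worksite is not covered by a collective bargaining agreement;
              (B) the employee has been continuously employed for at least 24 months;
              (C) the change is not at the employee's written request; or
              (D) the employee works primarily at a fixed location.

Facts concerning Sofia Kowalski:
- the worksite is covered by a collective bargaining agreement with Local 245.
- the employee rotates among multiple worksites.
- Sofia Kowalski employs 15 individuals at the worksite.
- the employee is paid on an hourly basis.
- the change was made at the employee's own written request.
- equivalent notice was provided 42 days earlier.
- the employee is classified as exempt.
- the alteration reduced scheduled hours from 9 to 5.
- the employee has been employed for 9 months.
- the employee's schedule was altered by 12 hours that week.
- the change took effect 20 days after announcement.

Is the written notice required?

(a) no recent notice — not satisfied.
(b) hourly-paid — met.
(1) = F OR T = true.
(a) schedule shift > 8h — satisfied.
(b) ≥ 17 at site — fails.
(2): T OR F → true.
(a) not (hours reduced) — fails.
(i) < 21 days' notice — holds.
(A) no CBA — not satisfied.
(B) tenure ≥ 24 mo. — fails.
(C) not employee-requested — fails.
(D) fixed location — fails.
(ii): F OR F OR F OR F → false.
So (b) is not satisfied (T AND F).
So (3) is not satisfied (F OR F).
Overall: T AND T AND F → false.

No — not required.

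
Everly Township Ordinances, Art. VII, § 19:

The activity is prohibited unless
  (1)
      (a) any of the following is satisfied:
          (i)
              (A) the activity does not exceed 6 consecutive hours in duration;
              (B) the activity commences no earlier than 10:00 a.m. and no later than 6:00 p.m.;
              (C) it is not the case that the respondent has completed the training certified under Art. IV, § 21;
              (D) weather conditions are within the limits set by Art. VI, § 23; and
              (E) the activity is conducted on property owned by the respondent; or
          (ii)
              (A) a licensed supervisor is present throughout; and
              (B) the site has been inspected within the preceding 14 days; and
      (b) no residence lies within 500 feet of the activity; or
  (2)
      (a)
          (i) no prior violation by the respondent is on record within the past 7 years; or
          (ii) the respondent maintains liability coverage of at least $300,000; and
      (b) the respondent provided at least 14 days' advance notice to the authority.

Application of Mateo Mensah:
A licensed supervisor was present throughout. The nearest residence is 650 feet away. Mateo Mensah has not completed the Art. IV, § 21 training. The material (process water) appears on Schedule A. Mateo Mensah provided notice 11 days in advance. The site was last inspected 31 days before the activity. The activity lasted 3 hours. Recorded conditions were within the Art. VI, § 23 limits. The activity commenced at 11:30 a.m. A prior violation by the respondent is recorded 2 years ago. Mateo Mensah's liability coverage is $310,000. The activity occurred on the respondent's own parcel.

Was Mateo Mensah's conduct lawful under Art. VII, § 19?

(A) ≤ 6 hrs duration — satisfied.
(B) start within hours — met.
(C) not (training certified) — satisfied.
(D) weather ok — satisfied.
(E) own property — holds.
So (i) is satisfied (T AND T AND T AND T AND T).
(A) supervisor present — met.
(B) site inspected — fails.
So (ii) is not satisfied (T AND F).
So (a) is satisfied (T OR F).
(b) no residence in 500 ft — holds.
(1): T AND T → true.
(i) no prior violation — not satisfied.
(ii) coverage ≥ $300,000 — satisfied.
(a) = F OR T = true.
(b) ≥14 days' notice — fails.
(2) = T AND F = false.
So Overall is satisfied (T OR F).

Yes — lawful.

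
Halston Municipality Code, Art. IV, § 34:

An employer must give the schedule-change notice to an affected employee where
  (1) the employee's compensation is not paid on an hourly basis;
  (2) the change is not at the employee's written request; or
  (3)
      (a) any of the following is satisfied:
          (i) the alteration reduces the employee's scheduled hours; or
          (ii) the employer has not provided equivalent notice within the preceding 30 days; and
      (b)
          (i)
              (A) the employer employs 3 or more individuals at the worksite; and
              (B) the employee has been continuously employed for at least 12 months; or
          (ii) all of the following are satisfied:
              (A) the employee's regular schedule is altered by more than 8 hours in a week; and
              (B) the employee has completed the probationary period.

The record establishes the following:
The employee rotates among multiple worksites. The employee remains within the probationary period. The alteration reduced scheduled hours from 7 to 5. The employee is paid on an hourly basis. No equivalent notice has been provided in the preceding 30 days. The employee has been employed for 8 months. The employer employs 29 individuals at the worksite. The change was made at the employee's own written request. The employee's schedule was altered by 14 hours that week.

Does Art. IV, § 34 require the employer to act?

No — not required.

(1) not (hourly-paid) — fails.
(2) not employee-requested — not met.
(i) hours reduced — satisfied.
(ii) no recent notice — satisfied.
So (a) is satisfied (T OR T).
(A) ≥ 3 at site — satisfied.
(B) tenure ≥ 12 mo. — fails.
(i) = T AND F = false.
(A) schedule shift > 8h — satisfied.
(B) past probation — fails.
(ii): T AND F → false.
So (b) is not satisfied (F OR F).
(3) = T AND F = false.
Overall: F OR F OR F → false.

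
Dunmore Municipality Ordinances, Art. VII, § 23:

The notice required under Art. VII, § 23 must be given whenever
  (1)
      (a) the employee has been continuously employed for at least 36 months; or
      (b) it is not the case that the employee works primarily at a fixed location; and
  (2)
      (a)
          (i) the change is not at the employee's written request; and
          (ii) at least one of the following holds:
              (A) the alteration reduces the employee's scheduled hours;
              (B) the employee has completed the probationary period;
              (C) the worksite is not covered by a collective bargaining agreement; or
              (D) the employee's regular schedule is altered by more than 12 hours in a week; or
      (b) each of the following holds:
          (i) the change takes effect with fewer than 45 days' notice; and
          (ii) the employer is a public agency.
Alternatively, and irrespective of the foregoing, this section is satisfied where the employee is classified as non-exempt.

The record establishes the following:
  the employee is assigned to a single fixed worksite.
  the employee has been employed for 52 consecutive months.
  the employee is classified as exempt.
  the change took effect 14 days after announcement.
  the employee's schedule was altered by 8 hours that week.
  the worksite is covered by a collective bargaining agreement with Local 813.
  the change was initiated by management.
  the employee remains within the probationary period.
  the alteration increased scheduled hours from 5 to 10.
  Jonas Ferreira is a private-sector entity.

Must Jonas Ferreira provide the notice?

No — not required.

(a) tenure ≥ 36 mo. — satisfied.
(b) not (fixed location) — fails.
(1) = T OR F = true.
(i) not employee-requested — satisfied.
(A) hours reduced — not satisfied.
(B) past probation — not met.
(C) no CBA — not met.
(D) schedule shift > 12h — not satisfied.
(ii) = F OR F OR F OR F = false.
(a) = T AND F = false.
(i) < 45 days' notice — holds.
(ii) public agency — not met.
(b) = T AND F = false.
(2) = F OR F = false.
So Overall is not satisfied (T AND F).
Exception (non-exempt) — not satisfied.
Result: main false OR exception false → false.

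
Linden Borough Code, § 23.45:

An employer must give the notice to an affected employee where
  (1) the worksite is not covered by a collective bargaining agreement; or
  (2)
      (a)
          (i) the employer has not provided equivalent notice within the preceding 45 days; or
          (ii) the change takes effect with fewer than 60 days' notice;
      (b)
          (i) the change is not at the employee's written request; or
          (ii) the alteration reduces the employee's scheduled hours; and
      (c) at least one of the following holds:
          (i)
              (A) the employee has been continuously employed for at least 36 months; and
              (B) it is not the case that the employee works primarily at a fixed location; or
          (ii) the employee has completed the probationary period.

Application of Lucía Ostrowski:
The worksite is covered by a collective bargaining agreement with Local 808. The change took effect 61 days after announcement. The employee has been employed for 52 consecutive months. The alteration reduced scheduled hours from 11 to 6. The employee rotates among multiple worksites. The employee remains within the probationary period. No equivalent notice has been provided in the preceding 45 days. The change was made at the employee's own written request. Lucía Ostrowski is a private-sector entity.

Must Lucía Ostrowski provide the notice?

(1) no CBA — not met.
(i) no recent notice — holds.
(ii) < 60 days' notice — fails.
So (a) is satisfied (T OR F).
(i) not employee-requested — not satisfied.
(ii) hours reduced — holds.
So (b) is satisfied (F OR T).
(A) tenure ≥ 36 mo. — satisfied.
(B) not (fixed location) — satisfied.
So (i) is satisfied (T AND T).
(ii) past probation — fails.
So (c) is satisfied (T OR F).
(2) = T AND T AND T = true.
Overall: F OR T → true.

Yes — required.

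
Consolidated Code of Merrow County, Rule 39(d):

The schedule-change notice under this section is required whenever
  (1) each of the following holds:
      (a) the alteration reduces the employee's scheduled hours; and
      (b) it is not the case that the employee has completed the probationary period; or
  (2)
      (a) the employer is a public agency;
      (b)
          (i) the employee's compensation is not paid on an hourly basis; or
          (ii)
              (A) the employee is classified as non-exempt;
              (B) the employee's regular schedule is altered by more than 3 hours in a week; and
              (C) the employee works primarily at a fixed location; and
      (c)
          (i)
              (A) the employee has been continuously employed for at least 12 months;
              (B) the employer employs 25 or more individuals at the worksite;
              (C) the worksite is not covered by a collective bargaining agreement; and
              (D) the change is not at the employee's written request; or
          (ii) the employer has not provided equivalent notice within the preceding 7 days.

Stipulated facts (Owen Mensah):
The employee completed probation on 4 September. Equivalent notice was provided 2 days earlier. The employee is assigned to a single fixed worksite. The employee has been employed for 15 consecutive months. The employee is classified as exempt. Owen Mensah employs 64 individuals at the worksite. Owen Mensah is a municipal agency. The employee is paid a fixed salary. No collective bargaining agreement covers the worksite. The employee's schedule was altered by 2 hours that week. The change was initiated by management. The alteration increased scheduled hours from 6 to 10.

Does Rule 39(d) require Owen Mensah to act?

(a) hours reduced — not satisfied.
(b) not (past probation) — not met.
(1): F AND F → false.
(a) public agency — holds.
(i) not (hourly-paid) — met.
(A) non-exempt — fails.
(B) schedule shift > 3h — not met.
(C) fixed location — met.
(ii) = F AND F AND T = false.
(b) = T OR F = true.
(A) tenure ≥ 12 mo. — holds.
(B) ≥ 25 at site — satisfied.
(C) no CBA — holds.
(D) not employee-requested — holds.
So (i) is satisfied (T AND T AND T AND T).
(ii) no recent notice — not met.
(c): T OR F → true.
So (2) is satisfied (T AND T AND T).
Overall = F OR T = true.

Yes — required.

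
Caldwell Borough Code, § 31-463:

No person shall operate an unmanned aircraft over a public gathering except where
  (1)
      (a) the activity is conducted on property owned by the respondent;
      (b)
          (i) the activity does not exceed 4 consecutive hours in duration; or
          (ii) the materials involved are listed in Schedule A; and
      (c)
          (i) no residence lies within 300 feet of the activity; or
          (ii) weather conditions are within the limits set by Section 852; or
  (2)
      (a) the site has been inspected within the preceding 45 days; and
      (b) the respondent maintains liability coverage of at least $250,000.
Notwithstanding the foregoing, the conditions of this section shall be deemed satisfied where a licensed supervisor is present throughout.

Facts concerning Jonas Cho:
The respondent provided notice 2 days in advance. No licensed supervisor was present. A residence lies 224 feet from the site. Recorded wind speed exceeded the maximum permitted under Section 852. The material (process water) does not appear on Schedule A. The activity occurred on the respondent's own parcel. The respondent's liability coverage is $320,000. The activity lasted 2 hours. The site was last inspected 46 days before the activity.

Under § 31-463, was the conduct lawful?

No — unlawful.

(a) own property — satisfied.
(i) ≤ 4 hrs duration — met.
(ii) Schedule A material — fails.
So (b) is satisfied (T OR F).
(i) no residence in 300 ft — fails.
(ii) weather ok — not satisfied.
(c) = F OR F = false.
So (1) is not satisfied (T AND T AND F).
(a) site inspected — not satisfied.
(b) coverage ≥ $250,000 — met.
(2): F AND T → false.
Overall = F OR F = false.
Exception (supervisor present) — not satisfied.
Result: main false OR exception false → false.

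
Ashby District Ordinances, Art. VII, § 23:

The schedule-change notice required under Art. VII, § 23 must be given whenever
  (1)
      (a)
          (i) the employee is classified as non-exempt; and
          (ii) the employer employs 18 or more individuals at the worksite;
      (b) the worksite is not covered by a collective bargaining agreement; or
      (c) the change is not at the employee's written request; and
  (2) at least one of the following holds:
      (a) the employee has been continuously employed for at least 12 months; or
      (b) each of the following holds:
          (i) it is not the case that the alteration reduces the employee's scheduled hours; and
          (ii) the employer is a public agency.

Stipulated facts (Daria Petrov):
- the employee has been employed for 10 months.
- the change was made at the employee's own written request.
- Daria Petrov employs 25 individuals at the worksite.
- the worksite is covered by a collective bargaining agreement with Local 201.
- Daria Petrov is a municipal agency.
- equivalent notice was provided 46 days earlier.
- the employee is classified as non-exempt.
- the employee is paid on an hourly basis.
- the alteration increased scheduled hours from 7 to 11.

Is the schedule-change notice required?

Yes — required.

(i) non-exempt — holds.
(ii) ≥ 18 at site — satisfied.
(a): T AND T → true.
(b) no CBA — not met.
(c) not employee-requested — not met.
So (1) is satisfied (T OR F OR F).
(a) tenure ≥ 12 mo. — not met.
(i) not (hours reduced) — holds.
(ii) public agency — satisfied.
So (b) is satisfied (T AND T).
So (2) is satisfied (F OR T).
So Overall is satisfied (T AND T).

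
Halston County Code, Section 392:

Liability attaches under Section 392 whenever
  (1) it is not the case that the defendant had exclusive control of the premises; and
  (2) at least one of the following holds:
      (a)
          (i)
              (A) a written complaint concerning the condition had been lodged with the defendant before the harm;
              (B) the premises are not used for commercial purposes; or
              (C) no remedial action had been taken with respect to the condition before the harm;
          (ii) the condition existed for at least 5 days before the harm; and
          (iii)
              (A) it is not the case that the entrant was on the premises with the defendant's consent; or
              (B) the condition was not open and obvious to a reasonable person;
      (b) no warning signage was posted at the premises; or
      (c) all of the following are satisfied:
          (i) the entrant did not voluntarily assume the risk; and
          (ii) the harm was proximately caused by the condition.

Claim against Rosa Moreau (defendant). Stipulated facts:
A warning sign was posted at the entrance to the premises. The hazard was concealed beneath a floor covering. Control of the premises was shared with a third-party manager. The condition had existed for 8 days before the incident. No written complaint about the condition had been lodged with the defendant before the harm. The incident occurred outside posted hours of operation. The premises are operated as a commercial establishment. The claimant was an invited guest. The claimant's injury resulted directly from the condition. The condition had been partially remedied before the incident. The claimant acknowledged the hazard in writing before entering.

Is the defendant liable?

No — not liable.

(1) not (exclusive control) — met.
(A) complaint lodged — not satisfied.
(B) not (commercial use) — not satisfied.
(C) no remedial action — not satisfied.
So (i) is not satisfied (F OR F OR F).
(ii) condition ≥5 days old — satisfied.
(A) not (consent to enter) — fails.
(B) not open/obvious — holds.
(iii) = F OR T = true.
(a): F AND T AND T → false.
(b) no signage posted — fails.
(i) no assumed risk — fails.
(ii) proximate cause — satisfied.
(c) = F AND T = false.
(2): F OR F OR F → false.
Overall: T AND F → false.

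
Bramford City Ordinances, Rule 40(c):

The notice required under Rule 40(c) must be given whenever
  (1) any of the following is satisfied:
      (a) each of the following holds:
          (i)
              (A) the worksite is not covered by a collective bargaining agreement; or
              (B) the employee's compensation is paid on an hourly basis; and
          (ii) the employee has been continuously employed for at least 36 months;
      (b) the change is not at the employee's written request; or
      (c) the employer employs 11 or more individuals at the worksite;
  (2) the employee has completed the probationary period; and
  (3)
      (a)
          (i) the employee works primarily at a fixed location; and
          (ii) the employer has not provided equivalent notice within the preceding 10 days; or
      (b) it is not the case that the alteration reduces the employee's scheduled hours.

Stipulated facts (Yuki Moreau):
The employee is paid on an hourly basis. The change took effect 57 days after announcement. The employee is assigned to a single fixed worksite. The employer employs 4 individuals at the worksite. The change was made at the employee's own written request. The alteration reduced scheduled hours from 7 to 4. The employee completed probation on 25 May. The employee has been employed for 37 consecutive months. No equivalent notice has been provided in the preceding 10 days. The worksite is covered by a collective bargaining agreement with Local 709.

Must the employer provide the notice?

(A) no CBA — fails.
(B) hourly-paid — holds.
So (i) is satisfied (F OR T).
(ii) tenure ≥ 36 mo. — satisfied.
(a) = T AND T = true.
(b) not employee-requested — not satisfied.
(c) ≥ 11 at site — not met.
So (1) is satisfied (T OR F OR F).
(2) past probation — met.
(i) fixed location — satisfied.
(ii) no recent notice — met.
So (a) is satisfied (T AND T).
(b) not (hours reduced) — not met.
(3) = T OR F = true.
Overall = T AND T AND T = true.

Yes — required.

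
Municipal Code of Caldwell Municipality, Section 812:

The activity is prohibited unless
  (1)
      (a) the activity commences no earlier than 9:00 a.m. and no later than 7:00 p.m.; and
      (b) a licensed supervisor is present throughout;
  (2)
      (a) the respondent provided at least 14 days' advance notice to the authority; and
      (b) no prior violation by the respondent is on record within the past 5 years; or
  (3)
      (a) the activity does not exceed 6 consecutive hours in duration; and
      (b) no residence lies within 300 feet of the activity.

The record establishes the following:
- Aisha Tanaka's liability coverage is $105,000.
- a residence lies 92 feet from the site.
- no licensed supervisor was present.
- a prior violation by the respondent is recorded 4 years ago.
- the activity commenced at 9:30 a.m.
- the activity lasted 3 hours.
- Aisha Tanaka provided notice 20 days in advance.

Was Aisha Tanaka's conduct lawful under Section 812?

No — unlawful.

(a) start within hours — holds.
(b) supervisor present — fails.
So (1) is not satisfied (T AND F).
(a) ≥14 days' notice — satisfied.
(b) no prior violation — fails.
(2) = T AND F = false.
(a) ≤ 6 hrs duration — met.
(b) no residence in 300 ft — not satisfied.
(3): T AND F → false.
Overall = F OR F OR F = false.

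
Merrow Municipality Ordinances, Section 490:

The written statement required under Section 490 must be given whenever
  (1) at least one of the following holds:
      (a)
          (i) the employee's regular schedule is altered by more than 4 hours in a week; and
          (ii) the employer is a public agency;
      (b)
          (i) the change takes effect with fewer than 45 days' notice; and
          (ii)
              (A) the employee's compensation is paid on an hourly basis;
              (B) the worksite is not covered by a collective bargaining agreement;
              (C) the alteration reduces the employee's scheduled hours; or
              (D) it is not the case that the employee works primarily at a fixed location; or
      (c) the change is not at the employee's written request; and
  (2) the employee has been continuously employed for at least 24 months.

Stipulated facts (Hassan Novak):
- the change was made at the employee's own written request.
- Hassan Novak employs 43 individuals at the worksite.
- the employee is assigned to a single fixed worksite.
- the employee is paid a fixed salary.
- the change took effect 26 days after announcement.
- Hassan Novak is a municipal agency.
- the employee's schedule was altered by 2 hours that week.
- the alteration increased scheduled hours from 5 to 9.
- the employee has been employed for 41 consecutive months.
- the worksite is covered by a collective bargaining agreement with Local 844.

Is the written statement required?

(i) schedule shift > 4h — not met.
(ii) public agency — holds.
(a): F AND T → false.
(i) < 45 days' notice — holds.
(A) hourly-paid — not satisfied.
(B) no CBA — fails.
(C) hours reduced — not met.
(D) not (fixed location) — fails.
(ii): F OR F OR F OR F → false.
(b): T AND F → false.
(c) not employee-requested — not met.
So (1) is not satisfied (F OR F OR F).
(2) tenure ≥ 24 mo. — satisfied.
Overall: F AND T → false.

No — not required.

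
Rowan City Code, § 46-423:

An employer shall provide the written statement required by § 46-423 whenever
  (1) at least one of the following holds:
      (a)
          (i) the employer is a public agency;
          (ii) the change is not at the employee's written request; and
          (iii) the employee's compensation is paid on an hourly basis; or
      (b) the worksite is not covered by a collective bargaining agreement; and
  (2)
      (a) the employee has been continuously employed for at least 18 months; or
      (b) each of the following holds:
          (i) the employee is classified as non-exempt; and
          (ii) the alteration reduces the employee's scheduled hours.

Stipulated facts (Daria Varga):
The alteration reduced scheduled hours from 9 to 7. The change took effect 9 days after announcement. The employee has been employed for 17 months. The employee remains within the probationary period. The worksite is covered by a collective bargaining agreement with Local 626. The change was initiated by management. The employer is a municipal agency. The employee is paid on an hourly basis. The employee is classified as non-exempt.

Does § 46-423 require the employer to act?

(i) public agency — holds.
(ii) not employee-requested — satisfied.
(iii) hourly-paid — satisfied.
So (a) is satisfied (T AND T AND T).
(b) no CBA — fails.
(1) = T OR F = true.
(a) tenure ≥ 18 mo. — fails.
(i) non-exempt — holds.
(ii) hours reduced — holds.
(b) = T AND T = true.
(2): F OR T → true.
Overall = T AND T = true.

Yes — required.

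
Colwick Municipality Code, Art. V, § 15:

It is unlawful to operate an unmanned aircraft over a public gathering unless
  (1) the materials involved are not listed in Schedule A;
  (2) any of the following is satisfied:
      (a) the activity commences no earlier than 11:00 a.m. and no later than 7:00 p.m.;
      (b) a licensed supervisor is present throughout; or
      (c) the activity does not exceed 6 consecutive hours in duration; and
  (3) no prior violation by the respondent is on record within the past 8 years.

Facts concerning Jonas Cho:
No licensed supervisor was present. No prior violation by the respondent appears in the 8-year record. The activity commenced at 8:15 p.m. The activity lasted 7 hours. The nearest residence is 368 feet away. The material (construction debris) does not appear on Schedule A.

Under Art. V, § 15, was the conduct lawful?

No — unlawful.

(1) not (Schedule A material) — satisfied.
(a) start within hours — not met.
(b) supervisor present — not satisfied.
(c) ≤ 6 hrs duration — not satisfied.
(2): F OR F OR F → false.
(3) no prior violation — holds.
Overall: T AND F AND T → false.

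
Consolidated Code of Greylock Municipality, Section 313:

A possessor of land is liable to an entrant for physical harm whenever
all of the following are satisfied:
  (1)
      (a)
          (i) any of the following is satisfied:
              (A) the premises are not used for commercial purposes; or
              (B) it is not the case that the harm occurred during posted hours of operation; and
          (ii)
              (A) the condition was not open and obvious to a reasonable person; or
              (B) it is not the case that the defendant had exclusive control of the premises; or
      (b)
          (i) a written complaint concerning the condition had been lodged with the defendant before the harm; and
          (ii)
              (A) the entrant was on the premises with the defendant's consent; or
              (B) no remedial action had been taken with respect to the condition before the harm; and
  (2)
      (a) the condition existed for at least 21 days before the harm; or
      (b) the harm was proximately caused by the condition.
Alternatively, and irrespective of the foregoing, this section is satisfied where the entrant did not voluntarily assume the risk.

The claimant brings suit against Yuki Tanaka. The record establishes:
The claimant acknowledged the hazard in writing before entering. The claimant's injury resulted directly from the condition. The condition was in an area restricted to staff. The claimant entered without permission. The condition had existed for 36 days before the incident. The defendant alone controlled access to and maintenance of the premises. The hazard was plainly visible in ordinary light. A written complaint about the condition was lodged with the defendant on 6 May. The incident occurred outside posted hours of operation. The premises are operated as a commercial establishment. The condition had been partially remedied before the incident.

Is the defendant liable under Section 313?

(A) not (commercial use) — fails.
(B) not (during posted hours) — met.
So (i) is satisfied (F OR T).
(A) not open/obvious — not satisfied.
(B) not (exclusive control) — not met.
(ii) = F OR F = false.
(a) = T AND F = false.
(i) complaint lodged — satisfied.
(A) consent to enter — fails.
(B) no remedial action — not satisfied.
So (ii) is not satisfied (F OR F).
So (b) is not satisfied (T AND F).
(1) = F OR F = false.
(a) condition ≥21 days old — met.
(b) proximate cause — met.
(2): T OR T → true.
So Overall is not satisfied (F AND T).
Exception (no assumed risk) — not satisfied.
Result: main false OR exception false → false.

No — not liable.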